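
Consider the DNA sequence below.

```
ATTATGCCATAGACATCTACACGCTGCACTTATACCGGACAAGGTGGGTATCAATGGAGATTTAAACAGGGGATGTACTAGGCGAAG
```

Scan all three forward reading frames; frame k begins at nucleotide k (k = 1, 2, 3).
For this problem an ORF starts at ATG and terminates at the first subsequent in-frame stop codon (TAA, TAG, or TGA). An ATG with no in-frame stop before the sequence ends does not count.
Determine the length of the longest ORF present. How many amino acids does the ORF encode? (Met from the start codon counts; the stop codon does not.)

Frame 1: ATT ATG CCA TAG ACA TCT ACA CGC TGC ACT TAT ACC GGA CAA GGT GGG TAT CAA TGG AGA TTT AAA CAG GGG ATG TAC TAG GCG AAG — ATG at 4, stop TAG at 10 → 9 nt; ATG at 73, stop TAG at 79 → 9 nt.
Frame 2: TTA TGC CAT AGA CAT CTA CAC GCT GCA CTT ATA CCG GAC AAG GTG GGT ATC AAT GGA GAT TTA AAC AGG GGA TGT ACT AGG CGA — no ATG→stop ORF.
Frame 3: TAT GCC ATA GAC ATC TAC ACG CTG CAC TTA TAC CGG ACA AGG TGG GTA TCA ATG GAG ATT TAA ACA GGG GAT GTA CTA GGC GAA — ATG at 54, stop TAA at 63 → 12 nt.
Longest: frame 3, positions 54–65, 12 nt = 4 codons = 3 aa. → 3 amino acids.

3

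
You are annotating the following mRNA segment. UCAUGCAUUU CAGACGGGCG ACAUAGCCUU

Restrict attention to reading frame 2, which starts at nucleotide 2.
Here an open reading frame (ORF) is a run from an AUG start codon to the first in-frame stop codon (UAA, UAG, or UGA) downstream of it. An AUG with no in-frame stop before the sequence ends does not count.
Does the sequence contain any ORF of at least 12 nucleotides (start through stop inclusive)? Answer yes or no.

Frame 2: CAU GCA UUU CAG ACG GGC GAC AUA GCC — no AUG→stop ORF.
Largest ORF found is 0 nucleotides < 12, so no.

no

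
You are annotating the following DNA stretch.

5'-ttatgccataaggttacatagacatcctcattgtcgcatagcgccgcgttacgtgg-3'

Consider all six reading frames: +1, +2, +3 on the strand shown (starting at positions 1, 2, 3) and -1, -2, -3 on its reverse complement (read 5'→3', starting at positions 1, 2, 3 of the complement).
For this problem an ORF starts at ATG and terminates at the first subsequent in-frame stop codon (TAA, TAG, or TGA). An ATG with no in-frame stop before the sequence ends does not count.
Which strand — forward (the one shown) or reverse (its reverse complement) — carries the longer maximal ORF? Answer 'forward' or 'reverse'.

reverse

Reverse complement (5'→3'): CCACGTAACGCGGCGCTATGCGACAATGAGGATGTCTATGTAACCTTATGGCATAA
Frame +1: TTA TGC CAT AAG GTT ACA TAG ACA TCC TCA TTG TCG CAT AGC GCC GCG TTA CGT — no ATG→stop ORF.
Frame +2: TAT GCC ATA AGG TTA CAT AGA CAT CCT CAT TGT CGC ATA GCG CCG CGT TAC GTG — no ATG→stop ORF.
Frame +3: ATG CCA TAA GGT TAC ATA GAC ATC CTC ATT GTC GCA TAG CGC CGC GTT ACG TGG — ATG at 3, stop TAA at 9 → 9 nt.
Frame -1: CCA CGT AAC GCG GCG CTA TGC GAC AAT GAG GAT GTC TAT GTA ACC TTA TGG CAT — no ATG→stop ORF.
Frame -2: CAC GTA ACG CGG CGC TAT GCG ACA ATG AGG ATG TCT ATG TAA CCT TAT GGC ATA — ATG at 26, stop TAA at 41 → 18 nt; ATG at 32, stop TAA at 41 → 12 nt; ATG at 38, stop TAA at 41 → 6 nt.
Frame -3: ACG TAA CGC GGC GCT ATG CGA CAA TGA GGA TGT CTA TGT AAC CTT ATG GCA TAA — ATG at 18, stop TGA at 27 → 12 nt; ATG at 48, stop TAA at 54 → 9 nt.
Forward-strand max 9 nt; reverse-strand max 18 nt. The reverse strand has the longer ORF.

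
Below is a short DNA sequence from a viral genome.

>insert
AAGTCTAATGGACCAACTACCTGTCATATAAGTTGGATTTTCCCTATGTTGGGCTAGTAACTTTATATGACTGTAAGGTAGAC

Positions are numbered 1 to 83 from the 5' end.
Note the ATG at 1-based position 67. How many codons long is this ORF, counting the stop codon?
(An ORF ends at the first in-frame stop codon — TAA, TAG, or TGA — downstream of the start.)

Codons from position 67: ATG (67–69), ACT (70–72), GTA (73–75), AGG (76–78), TAG (79–81).
TAG is the first in-frame stop; that's 5 codons including the stop.

5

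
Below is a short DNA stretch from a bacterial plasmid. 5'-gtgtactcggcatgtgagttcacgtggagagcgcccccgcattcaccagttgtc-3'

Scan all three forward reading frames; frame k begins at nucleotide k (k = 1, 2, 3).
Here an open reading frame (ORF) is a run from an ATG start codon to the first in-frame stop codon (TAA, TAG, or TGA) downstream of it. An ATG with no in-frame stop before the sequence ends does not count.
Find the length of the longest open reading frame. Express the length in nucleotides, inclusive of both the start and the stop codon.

6

Frame 1: GTG TAC TCG GCA TGT GAG TTC ACG TGG AGA GCG CCC CCG CAT TCA CCA GTT GTC — no ATG→stop ORF.
Frame 2: TGT ACT CGG CAT GTG AGT TCA CGT GGA GAG CGC CCC CGC ATT CAC CAG TTG — no ATG→stop ORF.
Frame 3: GTA CTC GGC ATG TGA GTT CAC GTG GAG AGC GCC CCC GCA TTC ACC AGT TGT — ATG at 12, stop TGA at 15 → 6 nt.
Longest: frame 3, positions 12–17, 6 nt = 2 codons = 1 aa. → 6 nucleotides.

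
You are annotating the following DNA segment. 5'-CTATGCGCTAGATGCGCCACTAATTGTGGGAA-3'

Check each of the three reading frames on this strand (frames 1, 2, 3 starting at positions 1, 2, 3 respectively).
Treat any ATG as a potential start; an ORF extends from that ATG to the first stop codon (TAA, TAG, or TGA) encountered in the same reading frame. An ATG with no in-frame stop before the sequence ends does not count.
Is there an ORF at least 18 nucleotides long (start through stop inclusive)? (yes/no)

Frame 1: CTA TGC GCT AGA TGC GCC ACT AAT TGT GGG — no ATG→stop ORF.
Frame 2: TAT GCG CTA GAT GCG CCA CTA ATT GTG GGA — no ATG→stop ORF.
Frame 3: ATG CGC TAG ATG CGC CAC TAA TTG TGG GAA — ATG at 3, stop TAG at 9 → 9 nt; ATG at 12, stop TAA at 21 → 12 nt.
Largest ORF found is 12 nucleotides < 18, so no.

no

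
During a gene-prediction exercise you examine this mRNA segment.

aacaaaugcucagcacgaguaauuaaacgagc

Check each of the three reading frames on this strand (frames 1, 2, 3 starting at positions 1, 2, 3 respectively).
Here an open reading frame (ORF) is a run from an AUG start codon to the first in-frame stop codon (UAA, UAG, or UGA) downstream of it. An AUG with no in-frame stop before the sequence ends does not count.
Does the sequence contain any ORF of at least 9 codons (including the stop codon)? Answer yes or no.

Frame 1: AAC AAA UGC UCA GCA CGA GUA AUU AAA CGA — no AUG→stop ORF.
Frame 2: ACA AAU GCU CAG CAC GAG UAA UUA AAC GAG — no AUG→stop ORF.
Frame 3: CAA AUG CUC AGC ACG AGU AAU UAA ACG AGC — AUG at 6, stop UAA at 24 → 21 nt.
Largest ORF found is 7 codons < 9, so no.

no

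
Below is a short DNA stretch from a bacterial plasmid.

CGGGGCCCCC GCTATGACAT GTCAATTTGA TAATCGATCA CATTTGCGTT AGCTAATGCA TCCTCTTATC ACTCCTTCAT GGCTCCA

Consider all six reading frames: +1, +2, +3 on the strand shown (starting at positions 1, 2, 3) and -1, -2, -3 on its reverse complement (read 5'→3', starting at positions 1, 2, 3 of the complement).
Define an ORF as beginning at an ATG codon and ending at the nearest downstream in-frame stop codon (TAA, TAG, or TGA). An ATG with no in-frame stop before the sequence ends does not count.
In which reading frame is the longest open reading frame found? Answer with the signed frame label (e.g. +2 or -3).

+2

Reverse complement (5'→3'): TGGAGCCATGAAGGAGTGATAAGAGGATGCATTAGCTAACGCAAATGTGATCGATTATCAAATTGACATGTCATAGCGGGGGCCCCG
Frame +1: CGG GGC CCC CGC TAT GAC ATG TCA ATT TGA TAA TCG ATC ACA TTT GCG TTA GCT AAT GCA TCC TCT TAT CAC TCC TTC ATG GCT CCA — ATG at 19, stop TGA at 28 → 12 nt.
Frame +2: GGG GCC CCC GCT ATG ACA TGT CAA TTT GAT AAT CGA TCA CAT TTG CGT TAG CTA ATG CAT CCT CTT ATC ACT CCT TCA TGG CTC — ATG at 14, stop TAG at 50 → 39 nt.
Frame +3: GGG CCC CCG CTA TGA CAT GTC AAT TTG ATA ATC GAT CAC ATT TGC GTT AGC TAA TGC ATC CTC TTA TCA CTC CTT CAT GGC TCC — no ATG→stop ORF.
Frame -1: TGG AGC CAT GAA GGA GTG ATA AGA GGA TGC ATT AGC TAA CGC AAA TGT GAT CGA TTA TCA AAT TGA CAT GTC ATA GCG GGG GCC CCG — no ATG→stop ORF.
Frame -2: GGA GCC ATG AAG GAG TGA TAA GAG GAT GCA TTA GCT AAC GCA AAT GTG ATC GAT TAT CAA ATT GAC ATG TCA TAG CGG GGG CCC — ATG at 8, stop TGA at 17 → 12 nt; ATG at 68, stop TAG at 74 → 9 nt.
Frame -3: GAG CCA TGA AGG AGT GAT AAG AGG ATG CAT TAG CTA ACG CAA ATG TGA TCG ATT ATC AAA TTG ACA TGT CAT AGC GGG GGC CCC — ATG at 27, stop TAG at 33 → 9 nt; ATG at 45, stop TGA at 48 → 6 nt.
Longest ORF is 39 nt in frame +2 (positions 14–52).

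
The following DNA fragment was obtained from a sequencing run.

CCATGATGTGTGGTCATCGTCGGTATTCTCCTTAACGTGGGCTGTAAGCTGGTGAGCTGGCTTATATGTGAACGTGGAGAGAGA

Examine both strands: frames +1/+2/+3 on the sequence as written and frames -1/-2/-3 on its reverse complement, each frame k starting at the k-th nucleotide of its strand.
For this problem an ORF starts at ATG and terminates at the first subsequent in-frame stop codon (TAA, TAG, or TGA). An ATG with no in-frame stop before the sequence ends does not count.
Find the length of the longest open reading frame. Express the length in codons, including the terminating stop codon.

11

Reverse complement (5'→3'): TCTCTCTCCACGTTCACATATAAGCCAGCTCACCAGCTTACAGCCCACGTTAAGGAGAATACCGACGATGACCACACATCATGG
Frame +1: CCA TGA TGT GTG GTC ATC GTC GGT ATT CTC CTT AAC GTG GGC TGT AAG CTG GTG AGC TGG CTT ATA TGT GAA CGT GGA GAG AGA — no ATG→stop ORF.
Frame +2: CAT GAT GTG TGG TCA TCG TCG GTA TTC TCC TTA ACG TGG GCT GTA AGC TGG TGA GCT GGC TTA TAT GTG AAC GTG GAG AGA — no ATG→stop ORF.
Frame +3: ATG ATG TGT GGT CAT CGT CGG TAT TCT CCT TAA CGT GGG CTG TAA GCT GGT GAG CTG GCT TAT ATG TGA ACG TGG AGA GAG — ATG at 3, stop TAA at 33 → 33 nt; ATG at 6, stop TAA at 33 → 30 nt; ATG at 66, stop TGA at 69 → 6 nt.
Frame -1: TCT CTC TCC ACG TTC ACA TAT AAG CCA GCT CAC CAG CTT ACA GCC CAC GTT AAG GAG AAT ACC GAC GAT GAC CAC ACA TCA TGG — no ATG→stop ORF.
Frame -2: CTC TCT CCA CGT TCA CAT ATA AGC CAG CTC ACC AGC TTA CAG CCC ACG TTA AGG AGA ATA CCG ACG ATG ACC ACA CAT CAT — no ATG→stop ORF.
Frame -3: TCT CTC CAC GTT CAC ATA TAA GCC AGC TCA CCA GCT TAC AGC CCA CGT TAA GGA GAA TAC CGA CGA TGA CCA CAC ATC ATG — no ATG→stop ORF.
Longest: frame +3, positions 3–35, 33 nt = 11 codons = 10 aa. → 11 codons.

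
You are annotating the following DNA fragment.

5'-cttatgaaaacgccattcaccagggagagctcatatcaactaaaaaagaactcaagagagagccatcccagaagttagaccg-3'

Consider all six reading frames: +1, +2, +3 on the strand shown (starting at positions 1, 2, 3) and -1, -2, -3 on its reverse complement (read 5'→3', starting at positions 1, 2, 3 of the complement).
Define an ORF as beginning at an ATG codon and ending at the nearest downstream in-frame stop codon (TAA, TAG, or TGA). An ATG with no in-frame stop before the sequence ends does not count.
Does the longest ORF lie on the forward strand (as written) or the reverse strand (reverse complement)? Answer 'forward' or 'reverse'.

Reverse complement (5'→3'): CGGTCTAACTTCTGGGATGGCTCTCTCTTGAGTTCTTTTTTAGTTGATATGAGCTCTCCCTGGTGAATGGCGTTTTCATAAG
Frame +1: CTT ATG AAA ACG CCA TTC ACC AGG GAG AGC TCA TAT CAA CTA AAA AAG AAC TCA AGA GAG AGC CAT CCC AGA AGT TAG ACC — ATG at 4, stop TAG at 76 → 75 nt.
Frame +2: TTA TGA AAA CGC CAT TCA CCA GGG AGA GCT CAT ATC AAC TAA AAA AGA ACT CAA GAG AGA GCC ATC CCA GAA GTT AGA CCG — no ATG→stop ORF.
Frame +3: TAT GAA AAC GCC ATT CAC CAG GGA GAG CTC ATA TCA ACT AAA AAA GAA CTC AAG AGA GAG CCA TCC CAG AAG TTA GAC — no ATG→stop ORF.
Frame -1: CGG TCT AAC TTC TGG GAT GGC TCT CTC TTG AGT TCT TTT TTA GTT GAT ATG AGC TCT CCC TGG TGA ATG GCG TTT TCA TAA — ATG at 49, stop TGA at 64 → 18 nt; ATG at 67, stop TAA at 79 → 15 nt.
Frame -2: GGT CTA ACT TCT GGG ATG GCT CTC TCT TGA GTT CTT TTT TAG TTG ATA TGA GCT CTC CCT GGT GAA TGG CGT TTT CAT AAG — ATG at 17, stop TGA at 29 → 15 nt.
Frame -3: GTC TAA CTT CTG GGA TGG CTC TCT CTT GAG TTC TTT TTT AGT TGA TAT GAG CTC TCC CTG GTG AAT GGC GTT TTC ATA — no ATG→stop ORF.
Forward-strand max 75 nt; reverse-strand max 18 nt. The forward strand has the longer ORF.

forward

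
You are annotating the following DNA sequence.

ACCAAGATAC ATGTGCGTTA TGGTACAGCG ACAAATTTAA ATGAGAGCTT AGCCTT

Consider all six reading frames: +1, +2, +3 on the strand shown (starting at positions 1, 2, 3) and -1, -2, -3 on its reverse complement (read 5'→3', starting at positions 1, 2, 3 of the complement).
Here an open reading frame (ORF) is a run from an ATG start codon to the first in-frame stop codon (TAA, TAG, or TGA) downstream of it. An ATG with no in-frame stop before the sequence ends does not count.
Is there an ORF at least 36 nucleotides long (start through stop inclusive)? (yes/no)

Reverse complement (5'→3'): AAGGCTAAGCTCTCATTTAAATTTGTCGCTGTACCATAACGCACATGTATCTTGGT
Frame +1: ACC AAG ATA CAT GTG CGT TAT GGT ACA GCG ACA AAT TTA AAT GAG AGC TTA GCC — no ATG→stop ORF.
Frame +2: CCA AGA TAC ATG TGC GTT ATG GTA CAG CGA CAA ATT TAA ATG AGA GCT TAG CCT — ATG at 11, stop TAA at 38 → 30 nt; ATG at 20, stop TAA at 38 → 21 nt; ATG at 41, stop TAG at 50 → 12 nt.
Frame +3: CAA GAT ACA TGT GCG TTA TGG TAC AGC GAC AAA TTT AAA TGA GAG CTT AGC CTT — no ATG→stop ORF.
Frame -1: AAG GCT AAG CTC TCA TTT AAA TTT GTC GCT GTA CCA TAA CGC ACA TGT ATC TTG — no ATG→stop ORF.
Frame -2: AGG CTA AGC TCT CAT TTA AAT TTG TCG CTG TAC CAT AAC GCA CAT GTA TCT TGG — no ATG→stop ORF.
Frame -3: GGC TAA GCT CTC ATT TAA ATT TGT CGC TGT ACC ATA ACG CAC ATG TAT CTT GGT — no ATG→stop ORF.
Largest ORF found is 30 nucleotides < 36, so no.

no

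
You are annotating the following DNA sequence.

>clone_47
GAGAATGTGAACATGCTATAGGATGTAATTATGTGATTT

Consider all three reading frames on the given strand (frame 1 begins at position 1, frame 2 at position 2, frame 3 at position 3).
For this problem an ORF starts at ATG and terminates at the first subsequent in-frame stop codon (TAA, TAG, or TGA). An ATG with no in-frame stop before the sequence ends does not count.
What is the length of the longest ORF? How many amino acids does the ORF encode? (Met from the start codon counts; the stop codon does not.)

2

Frame 1: GAG AAT GTG AAC ATG CTA TAG GAT GTA ATT ATG TGA TTT — ATG at 13, stop TAG at 19 → 9 nt; ATG at 31, stop TGA at 34 → 6 nt.
Frame 2: AGA ATG TGA ACA TGC TAT AGG ATG TAA TTA TGT GAT — ATG at 5, stop TGA at 8 → 6 nt; ATG at 23, stop TAA at 26 → 6 nt.
Frame 3: GAA TGT GAA CAT GCT ATA GGA TGT AAT TAT GTG ATT — no ATG→stop ORF.
Longest: frame 1, positions 13–21, 9 nt = 3 codons = 2 aa. → 2 amino acids.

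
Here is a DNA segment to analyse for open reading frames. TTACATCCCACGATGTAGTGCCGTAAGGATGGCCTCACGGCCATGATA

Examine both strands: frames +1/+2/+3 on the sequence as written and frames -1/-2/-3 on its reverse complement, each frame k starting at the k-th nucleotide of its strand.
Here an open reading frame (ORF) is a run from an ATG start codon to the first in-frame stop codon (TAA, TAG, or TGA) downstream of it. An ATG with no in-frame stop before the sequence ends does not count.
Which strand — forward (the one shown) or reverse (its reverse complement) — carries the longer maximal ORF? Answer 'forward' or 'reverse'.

Reverse complement (5'→3'): TATCATGGCCGTGAGGCCATCCTTACGGCACTACATCGTGGGATGTAA
Frame +1: TTA CAT CCC ACG ATG TAG TGC CGT AAG GAT GGC CTC ACG GCC ATG ATA — ATG at 13, stop TAG at 16 → 6 nt.
Frame +2: TAC ATC CCA CGA TGT AGT GCC GTA AGG ATG GCC TCA CGG CCA TGA — ATG at 29, stop TGA at 44 → 18 nt.
Frame +3: ACA TCC CAC GAT GTA GTG CCG TAA GGA TGG CCT CAC GGC CAT GAT — no ATG→stop ORF.
Frame -1: TAT CAT GGC CGT GAG GCC ATC CTT ACG GCA CTA CAT CGT GGG ATG TAA — ATG at 43, stop TAA at 46 → 6 nt.
Frame -2: ATC ATG GCC GTG AGG CCA TCC TTA CGG CAC TAC ATC GTG GGA TGT — no ATG→stop ORF.
Frame -3: TCA TGG CCG TGA GGC CAT CCT TAC GGC ACT ACA TCG TGG GAT GTA — no ATG→stop ORF.
Forward-strand max 18 nt; reverse-strand max 6 nt. The forward strand has the longer ORF.

forward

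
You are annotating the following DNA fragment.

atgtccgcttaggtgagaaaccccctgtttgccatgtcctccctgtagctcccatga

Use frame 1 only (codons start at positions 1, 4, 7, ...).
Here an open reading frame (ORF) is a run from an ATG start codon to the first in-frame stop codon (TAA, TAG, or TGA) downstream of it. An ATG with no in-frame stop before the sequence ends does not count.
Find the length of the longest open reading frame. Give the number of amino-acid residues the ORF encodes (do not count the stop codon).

4

Frame 1: ATG TCC GCT TAG GTG AGA AAC CCC CTG TTT GCC ATG TCC TCC CTG TAG CTC CCA TGA — ATG at 1, stop TAG at 10 → 12 nt; ATG at 34, stop TAG at 46 → 15 nt.
Longest: frame 1, positions 34–48, 15 nt = 5 codons = 4 aa. → 4 amino acids.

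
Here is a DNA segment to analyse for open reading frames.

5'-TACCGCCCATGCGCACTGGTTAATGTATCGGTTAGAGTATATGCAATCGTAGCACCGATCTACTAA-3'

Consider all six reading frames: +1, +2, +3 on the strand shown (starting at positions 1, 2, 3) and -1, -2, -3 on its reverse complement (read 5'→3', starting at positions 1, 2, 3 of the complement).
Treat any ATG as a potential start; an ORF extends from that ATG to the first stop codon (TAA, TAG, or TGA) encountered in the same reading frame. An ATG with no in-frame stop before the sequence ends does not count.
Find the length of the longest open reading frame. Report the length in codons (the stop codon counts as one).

Reverse complement (5'→3'): TTAGTAGATCGGTGCTACGATTGCATATACTCTAACCGATACATTAACCAGTGCGCATGGGCGGTA
Frame +1: TAC CGC CCA TGC GCA CTG GTT AAT GTA TCG GTT AGA GTA TAT GCA ATC GTA GCA CCG ATC TAC TAA — no ATG→stop ORF.
Frame +2: ACC GCC CAT GCG CAC TGG TTA ATG TAT CGG TTA GAG TAT ATG CAA TCG TAG CAC CGA TCT ACT — ATG at 23, stop TAG at 50 → 30 nt; ATG at 41, stop TAG at 50 → 12 nt.
Frame +3: CCG CCC ATG CGC ACT GGT TAA TGT ATC GGT TAG AGT ATA TGC AAT CGT AGC ACC GAT CTA CTA — ATG at 9, stop TAA at 21 → 15 nt.
Frame -1: TTA GTA GAT CGG TGC TAC GAT TGC ATA TAC TCT AAC CGA TAC ATT AAC CAG TGC GCA TGG GCG GTA — no ATG→stop ORF.
Frame -2: TAG TAG ATC GGT GCT ACG ATT GCA TAT ACT CTA ACC GAT ACA TTA ACC AGT GCG CAT GGG CGG — no ATG→stop ORF.
Frame -3: AGT AGA TCG GTG CTA CGA TTG CAT ATA CTC TAA CCG ATA CAT TAA CCA GTG CGC ATG GGC GGT — no ATG→stop ORF.
Longest: frame +2, positions 23–52, 30 nt = 10 codons = 9 aa. → 10 codons.

10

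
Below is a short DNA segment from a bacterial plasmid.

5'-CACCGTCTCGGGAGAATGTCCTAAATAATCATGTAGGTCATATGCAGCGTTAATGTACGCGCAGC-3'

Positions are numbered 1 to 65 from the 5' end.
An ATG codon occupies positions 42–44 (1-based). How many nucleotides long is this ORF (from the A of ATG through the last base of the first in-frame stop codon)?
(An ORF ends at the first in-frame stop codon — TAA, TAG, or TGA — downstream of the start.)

12

Codons from position 42: ATG (42–44), CAG (45–47), CGT (48–50), TAA (51–53).
TAA is the first in-frame stop; ORF spans 42–53, 12 nucleotides.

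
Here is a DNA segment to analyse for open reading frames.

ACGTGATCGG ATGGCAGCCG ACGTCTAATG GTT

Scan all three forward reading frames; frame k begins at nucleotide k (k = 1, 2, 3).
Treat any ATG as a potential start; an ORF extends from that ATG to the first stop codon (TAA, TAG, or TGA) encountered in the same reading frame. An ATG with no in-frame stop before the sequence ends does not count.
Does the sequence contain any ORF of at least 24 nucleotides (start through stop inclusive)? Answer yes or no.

Frame 1: ACG TGA TCG GAT GGC AGC CGA CGT CTA ATG GTT — no ATG→stop ORF.
Frame 2: CGT GAT CGG ATG GCA GCC GAC GTC TAA TGG — ATG at 11, stop TAA at 26 → 18 nt.
Frame 3: GTG ATC GGA TGG CAG CCG ACG TCT AAT GGT — no ATG→stop ORF.
Largest ORF found is 18 nucleotides < 24, so no.

no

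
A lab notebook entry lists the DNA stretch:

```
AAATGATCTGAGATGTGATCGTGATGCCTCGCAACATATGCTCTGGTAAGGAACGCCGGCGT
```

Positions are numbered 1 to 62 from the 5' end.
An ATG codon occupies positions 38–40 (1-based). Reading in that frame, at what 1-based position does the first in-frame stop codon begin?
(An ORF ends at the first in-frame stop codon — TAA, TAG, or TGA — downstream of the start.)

47

Codons from position 38: ATG (38–40), CTC (41–43), TGG (44–46), TAA (47–49).
TAA is a stop codon; it begins at position 47.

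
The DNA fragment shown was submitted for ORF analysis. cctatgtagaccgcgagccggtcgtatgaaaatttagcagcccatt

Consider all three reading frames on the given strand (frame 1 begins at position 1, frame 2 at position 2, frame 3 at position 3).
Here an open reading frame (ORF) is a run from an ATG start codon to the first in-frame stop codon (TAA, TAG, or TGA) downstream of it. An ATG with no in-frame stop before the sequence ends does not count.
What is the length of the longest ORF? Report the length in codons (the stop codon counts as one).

4

Frame 1: CCT ATG TAG ACC GCG AGC CGG TCG TAT GAA AAT TTA GCA GCC CAT — ATG at 4, stop TAG at 7 → 6 nt.
Frame 2: CTA TGT AGA CCG CGA GCC GGT CGT ATG AAA ATT TAG CAG CCC ATT — ATG at 26, stop TAG at 35 → 12 nt.
Frame 3: TAT GTA GAC CGC GAG CCG GTC GTA TGA AAA TTT AGC AGC CCA — no ATG→stop ORF.
Longest: frame 2, positions 26–37, 12 nt = 4 codons = 3 aa. → 4 codons.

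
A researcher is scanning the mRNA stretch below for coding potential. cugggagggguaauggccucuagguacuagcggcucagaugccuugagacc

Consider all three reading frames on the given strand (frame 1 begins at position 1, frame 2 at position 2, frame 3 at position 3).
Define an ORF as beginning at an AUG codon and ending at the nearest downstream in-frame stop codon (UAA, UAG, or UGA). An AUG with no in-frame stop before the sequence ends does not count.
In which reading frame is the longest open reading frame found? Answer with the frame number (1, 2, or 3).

1

Frame 1: CUG GGA GGG GUA AUG GCC UCU AGG UAC UAG CGG CUC AGA UGC CUU GAG ACC — AUG at 13, stop UAG at 28 → 18 nt.
Frame 2: UGG GAG GGG UAA UGG CCU CUA GGU ACU AGC GGC UCA GAU GCC UUG AGA — no AUG→stop ORF.
Frame 3: GGG AGG GGU AAU GGC CUC UAG GUA CUA GCG GCU CAG AUG CCU UGA GAC — AUG at 39, stop UGA at 45 → 9 nt.
Longest ORF is 18 nt in frame 1 (positions 13–30).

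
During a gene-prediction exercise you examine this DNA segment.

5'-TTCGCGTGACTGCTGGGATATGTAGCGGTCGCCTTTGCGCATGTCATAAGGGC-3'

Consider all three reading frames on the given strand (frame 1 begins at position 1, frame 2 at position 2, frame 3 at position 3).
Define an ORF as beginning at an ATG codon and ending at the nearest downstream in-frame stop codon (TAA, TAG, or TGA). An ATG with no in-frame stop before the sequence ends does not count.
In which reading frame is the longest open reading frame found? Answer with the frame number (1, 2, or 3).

Frame 1: TTC GCG TGA CTG CTG GGA TAT GTA GCG GTC GCC TTT GCG CAT GTC ATA AGG — no ATG→stop ORF.
Frame 2: TCG CGT GAC TGC TGG GAT ATG TAG CGG TCG CCT TTG CGC ATG TCA TAA GGG — ATG at 20, stop TAG at 23 → 6 nt; ATG at 41, stop TAA at 47 → 9 nt.
Frame 3: CGC GTG ACT GCT GGG ATA TGT AGC GGT CGC CTT TGC GCA TGT CAT AAG GGC — no ATG→stop ORF.
Longest ORF is 9 nt in frame 2 (positions 41–49).

2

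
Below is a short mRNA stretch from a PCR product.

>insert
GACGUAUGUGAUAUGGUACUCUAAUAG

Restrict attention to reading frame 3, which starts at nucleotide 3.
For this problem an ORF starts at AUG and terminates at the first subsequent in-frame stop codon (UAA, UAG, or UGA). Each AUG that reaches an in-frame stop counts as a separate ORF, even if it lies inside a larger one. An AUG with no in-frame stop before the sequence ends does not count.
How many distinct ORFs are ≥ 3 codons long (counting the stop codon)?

Frame 3: CGU AUG UGA UAU GGU ACU CUA AUA — AUG at 6, stop UGA at 9 → 6 nt.
No ORF reaches 3 codons. Count = 0.

0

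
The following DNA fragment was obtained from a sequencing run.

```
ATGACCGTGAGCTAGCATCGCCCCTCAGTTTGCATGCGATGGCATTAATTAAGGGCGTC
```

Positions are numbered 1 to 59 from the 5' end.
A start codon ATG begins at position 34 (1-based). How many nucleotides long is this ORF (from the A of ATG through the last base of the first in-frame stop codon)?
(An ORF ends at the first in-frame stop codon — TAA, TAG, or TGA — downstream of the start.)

Codons from position 34: ATG (34–36), CGA (37–39), TGG (40–42), CAT (43–45), TAA (46–48).
TAA is the first in-frame stop; ORF spans 34–48, 15 nucleotides.

15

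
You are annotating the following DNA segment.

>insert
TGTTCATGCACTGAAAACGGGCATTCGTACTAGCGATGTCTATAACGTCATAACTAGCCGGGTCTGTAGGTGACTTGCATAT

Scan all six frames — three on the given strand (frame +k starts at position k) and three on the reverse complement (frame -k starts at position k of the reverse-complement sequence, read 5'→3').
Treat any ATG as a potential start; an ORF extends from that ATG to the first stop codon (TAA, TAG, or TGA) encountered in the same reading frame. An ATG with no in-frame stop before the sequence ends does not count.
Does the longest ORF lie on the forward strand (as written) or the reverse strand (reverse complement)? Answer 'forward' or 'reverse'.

reverse

Reverse complement (5'→3'): ATATGCAAGTCACCTACAGACCCGGCTAGTTATGACGTTATAGACATCGCTAGTACGAATGCCCGTTTTCAGTGCATGAACA
Frame +1: TGT TCA TGC ACT GAA AAC GGG CAT TCG TAC TAG CGA TGT CTA TAA CGT CAT AAC TAG CCG GGT CTG TAG GTG ACT TGC ATA — no ATG→stop ORF.
Frame +2: GTT CAT GCA CTG AAA ACG GGC ATT CGT ACT AGC GAT GTC TAT AAC GTC ATA ACT AGC CGG GTC TGT AGG TGA CTT GCA TAT — no ATG→stop ORF.
Frame +3: TTC ATG CAC TGA AAA CGG GCA TTC GTA CTA GCG ATG TCT ATA ACG TCA TAA CTA GCC GGG TCT GTA GGT GAC TTG CAT — ATG at 6, stop TGA at 12 → 9 nt; ATG at 36, stop TAA at 51 → 18 nt.
Frame -1: ATA TGC AAG TCA CCT ACA GAC CCG GCT AGT TAT GAC GTT ATA GAC ATC GCT AGT ACG AAT GCC CGT TTT CAG TGC ATG AAC — no ATG→stop ORF.
Frame -2: TAT GCA AGT CAC CTA CAG ACC CGG CTA GTT ATG ACG TTA TAG ACA TCG CTA GTA CGA ATG CCC GTT TTC AGT GCA TGA ACA — ATG at 32, stop TAG at 41 → 12 nt; ATG at 59, stop TGA at 77 → 21 nt.
Frame -3: ATG CAA GTC ACC TAC AGA CCC GGC TAG TTA TGA CGT TAT AGA CAT CGC TAG TAC GAA TGC CCG TTT TCA GTG CAT GAA — ATG at 3, stop TAG at 27 → 27 nt.
Forward-strand max 18 nt; reverse-strand max 27 nt. The reverse strand has the longer ORF.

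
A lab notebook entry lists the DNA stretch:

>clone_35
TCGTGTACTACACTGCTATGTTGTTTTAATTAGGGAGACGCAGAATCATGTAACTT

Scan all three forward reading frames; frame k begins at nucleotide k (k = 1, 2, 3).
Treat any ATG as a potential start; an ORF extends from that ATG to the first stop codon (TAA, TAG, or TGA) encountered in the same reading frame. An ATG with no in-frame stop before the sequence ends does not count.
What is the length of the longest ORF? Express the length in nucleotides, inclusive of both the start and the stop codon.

Frame 1: TCG TGT ACT ACA CTG CTA TGT TGT TTT AAT TAG GGA GAC GCA GAA TCA TGT AAC — no ATG→stop ORF.
Frame 2: CGT GTA CTA CAC TGC TAT GTT GTT TTA ATT AGG GAG ACG CAG AAT CAT GTA ACT — no ATG→stop ORF.
Frame 3: GTG TAC TAC ACT GCT ATG TTG TTT TAA TTA GGG AGA CGC AGA ATC ATG TAA CTT — ATG at 18, stop TAA at 27 → 12 nt; ATG at 48, stop TAA at 51 → 6 nt.
Longest: frame 3, positions 18–29, 12 nt = 4 codons = 3 aa. → 12 nucleotides.

12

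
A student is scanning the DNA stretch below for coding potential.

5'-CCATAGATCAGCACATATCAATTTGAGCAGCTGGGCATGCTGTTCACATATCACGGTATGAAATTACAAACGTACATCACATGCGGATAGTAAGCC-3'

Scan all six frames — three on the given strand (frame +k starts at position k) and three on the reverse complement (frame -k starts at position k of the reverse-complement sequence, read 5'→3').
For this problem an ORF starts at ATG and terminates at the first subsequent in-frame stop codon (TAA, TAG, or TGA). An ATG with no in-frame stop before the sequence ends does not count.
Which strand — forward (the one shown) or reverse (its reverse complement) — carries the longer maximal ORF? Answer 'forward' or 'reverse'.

forward

Reverse complement (5'→3'): GGCTTACTATCCGCATGTGATGTACGTTTGTAATTTCATACCGTGATATGTGAACAGCATGCCCAGCTGCTCAAATTGATATGTGCTGATCTATGG
Frame +1: CCA TAG ATC AGC ACA TAT CAA TTT GAG CAG CTG GGC ATG CTG TTC ACA TAT CAC GGT ATG AAA TTA CAA ACG TAC ATC ACA TGC GGA TAG TAA GCC — ATG at 37, stop TAG at 88 → 54 nt; ATG at 58, stop TAG at 88 → 33 nt.
Frame +2: CAT AGA TCA GCA CAT ATC AAT TTG AGC AGC TGG GCA TGC TGT TCA CAT ATC ACG GTA TGA AAT TAC AAA CGT ACA TCA CAT GCG GAT AGT AAG — no ATG→stop ORF.
Frame +3: ATA GAT CAG CAC ATA TCA ATT TGA GCA GCT GGG CAT GCT GTT CAC ATA TCA CGG TAT GAA ATT ACA AAC GTA CAT CAC ATG CGG ATA GTA AGC — no ATG→stop ORF.
Frame -1: GGC TTA CTA TCC GCA TGT GAT GTA CGT TTG TAA TTT CAT ACC GTG ATA TGT GAA CAG CAT GCC CAG CTG CTC AAA TTG ATA TGT GCT GAT CTA TGG — no ATG→stop ORF.
Frame -2: GCT TAC TAT CCG CAT GTG ATG TAC GTT TGT AAT TTC ATA CCG TGA TAT GTG AAC AGC ATG CCC AGC TGC TCA AAT TGA TAT GTG CTG ATC TAT — ATG at 20, stop TGA at 44 → 27 nt; ATG at 59, stop TGA at 77 → 21 nt.
Frame -3: CTT ACT ATC CGC ATG TGA TGT ACG TTT GTA ATT TCA TAC CGT GAT ATG TGA ACA GCA TGC CCA GCT GCT CAA ATT GAT ATG TGC TGA TCT ATG — ATG at 15, stop TGA at 18 → 6 nt; ATG at 48, stop TGA at 51 → 6 nt; ATG at 81, stop TGA at 87 → 9 nt.
Forward-strand max 54 nt; reverse-strand max 27 nt. The forward strand has the longer ORF.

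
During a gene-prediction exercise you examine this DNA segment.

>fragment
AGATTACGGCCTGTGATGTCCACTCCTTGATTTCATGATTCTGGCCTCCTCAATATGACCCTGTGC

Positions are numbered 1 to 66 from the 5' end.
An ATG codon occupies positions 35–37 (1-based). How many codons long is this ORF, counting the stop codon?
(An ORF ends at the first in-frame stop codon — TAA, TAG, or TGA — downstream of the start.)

Codons from position 35: ATG (35–37), ATT (38–40), CTG (41–43), GCC (44–46), TCC (47–49), TCA (50–52), ATA (53–55), TGA (56–58).
TGA is the first in-frame stop; that's 8 codons including the stop.

8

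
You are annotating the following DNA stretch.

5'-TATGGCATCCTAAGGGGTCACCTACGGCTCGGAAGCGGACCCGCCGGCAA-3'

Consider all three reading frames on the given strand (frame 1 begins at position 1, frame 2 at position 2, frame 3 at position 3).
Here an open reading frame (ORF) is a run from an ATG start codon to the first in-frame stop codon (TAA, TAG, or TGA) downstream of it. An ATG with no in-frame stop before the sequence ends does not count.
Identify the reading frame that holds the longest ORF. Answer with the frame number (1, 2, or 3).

Frame 1: TAT GGC ATC CTA AGG GGT CAC CTA CGG CTC GGA AGC GGA CCC GCC GGC — no ATG→stop ORF.
Frame 2: ATG GCA TCC TAA GGG GTC ACC TAC GGC TCG GAA GCG GAC CCG CCG GCA — ATG at 2, stop TAA at 11 → 12 nt.
Frame 3: TGG CAT CCT AAG GGG TCA CCT ACG GCT CGG AAG CGG ACC CGC CGG CAA — no ATG→stop ORF.
Longest ORF is 12 nt in frame 2 (positions 2–13).

2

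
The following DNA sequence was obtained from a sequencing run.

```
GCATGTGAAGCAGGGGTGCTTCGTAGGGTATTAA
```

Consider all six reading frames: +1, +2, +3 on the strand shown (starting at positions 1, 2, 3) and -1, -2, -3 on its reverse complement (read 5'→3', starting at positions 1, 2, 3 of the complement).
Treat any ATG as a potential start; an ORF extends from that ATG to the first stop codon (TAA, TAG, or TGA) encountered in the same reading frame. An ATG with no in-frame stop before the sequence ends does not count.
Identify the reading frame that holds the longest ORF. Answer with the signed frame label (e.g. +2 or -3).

Reverse complement (5'→3'): TTAATACCCTACGAAGCACCCCTGCTTCACATGC
Frame +1: GCA TGT GAA GCA GGG GTG CTT CGT AGG GTA TTA — no ATG→stop ORF.
Frame +2: CAT GTG AAG CAG GGG TGC TTC GTA GGG TAT TAA — no ATG→stop ORF.
Frame +3: ATG TGA AGC AGG GGT GCT TCG TAG GGT ATT — ATG at 3, stop TGA at 6 → 6 nt.
Frame -1: TTA ATA CCC TAC GAA GCA CCC CTG CTT CAC ATG — no ATG→stop ORF.
Frame -2: TAA TAC CCT ACG AAG CAC CCC TGC TTC ACA TGC — no ATG→stop ORF.
Frame -3: AAT ACC CTA CGA AGC ACC CCT GCT TCA CAT — no ATG→stop ORF.
Longest ORF is 6 nt in frame +3 (positions 3–8).

+3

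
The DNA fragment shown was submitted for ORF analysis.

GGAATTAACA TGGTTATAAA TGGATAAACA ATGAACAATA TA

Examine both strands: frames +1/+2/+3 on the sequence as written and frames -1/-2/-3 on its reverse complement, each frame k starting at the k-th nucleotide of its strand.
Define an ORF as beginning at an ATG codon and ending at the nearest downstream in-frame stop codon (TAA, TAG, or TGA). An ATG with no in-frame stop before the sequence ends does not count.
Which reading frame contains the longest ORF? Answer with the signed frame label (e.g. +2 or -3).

+1

Reverse complement (5'→3'): TATATTGTTCATTGTTTATCCATTTATAACCATGTTAATTCC
Frame +1: GGA ATT AAC ATG GTT ATA AAT GGA TAA ACA ATG AAC AAT ATA — ATG at 10, stop TAA at 25 → 18 nt.
Frame +2: GAA TTA ACA TGG TTA TAA ATG GAT AAA CAA TGA ACA ATA — ATG at 20, stop TGA at 32 → 15 nt.
Frame +3: AAT TAA CAT GGT TAT AAA TGG ATA AAC AAT GAA CAA TAT — no ATG→stop ORF.
Frame -1: TAT ATT GTT CAT TGT TTA TCC ATT TAT AAC CAT GTT AAT TCC — no ATG→stop ORF.
Frame -2: ATA TTG TTC ATT GTT TAT CCA TTT ATA ACC ATG TTA ATT — no ATG→stop ORF.
Frame -3: TAT TGT TCA TTG TTT ATC CAT TTA TAA CCA TGT TAA TTC — no ATG→stop ORF.
Longest ORF is 18 nt in frame +1 (positions 10–27).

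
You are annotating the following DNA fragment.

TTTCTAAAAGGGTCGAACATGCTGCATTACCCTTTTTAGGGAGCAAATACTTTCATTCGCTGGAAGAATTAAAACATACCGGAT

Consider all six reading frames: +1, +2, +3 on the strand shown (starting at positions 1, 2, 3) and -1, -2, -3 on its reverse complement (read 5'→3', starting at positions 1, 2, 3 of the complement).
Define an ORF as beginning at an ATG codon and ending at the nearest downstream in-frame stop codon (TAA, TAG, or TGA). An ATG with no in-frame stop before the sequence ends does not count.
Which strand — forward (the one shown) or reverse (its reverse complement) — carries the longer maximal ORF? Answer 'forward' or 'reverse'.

Reverse complement (5'→3'): ATCCGGTATGTTTTAATTCTTCCAGCGAATGAAAGTATTTGCTCCCTAAAAAGGGTAATGCAGCATGTTCGACCCTTTTAGAAA
Frame +1: TTT CTA AAA GGG TCG AAC ATG CTG CAT TAC CCT TTT TAG GGA GCA AAT ACT TTC ATT CGC TGG AAG AAT TAA AAC ATA CCG GAT — ATG at 19, stop TAG at 37 → 21 nt.
Frame +2: TTC TAA AAG GGT CGA ACA TGC TGC ATT ACC CTT TTT AGG GAG CAA ATA CTT TCA TTC GCT GGA AGA ATT AAA ACA TAC CGG — no ATG→stop ORF.
Frame +3: TCT AAA AGG GTC GAA CAT GCT GCA TTA CCC TTT TTA GGG AGC AAA TAC TTT CAT TCG CTG GAA GAA TTA AAA CAT ACC GGA — no ATG→stop ORF.
Frame -1: ATC CGG TAT GTT TTA ATT CTT CCA GCG AAT GAA AGT ATT TGC TCC CTA AAA AGG GTA ATG CAG CAT GTT CGA CCC TTT TAG AAA — ATG at 58, stop TAG at 79 → 24 nt.
Frame -2: TCC GGT ATG TTT TAA TTC TTC CAG CGA ATG AAA GTA TTT GCT CCC TAA AAA GGG TAA TGC AGC ATG TTC GAC CCT TTT AGA — ATG at 8, stop TAA at 14 → 9 nt; ATG at 29, stop TAA at 47 → 21 nt.
Frame -3: CCG GTA TGT TTT AAT TCT TCC AGC GAA TGA AAG TAT TTG CTC CCT AAA AAG GGT AAT GCA GCA TGT TCG ACC CTT TTA GAA — no ATG→stop ORF.
Forward-strand max 21 nt; reverse-strand max 24 nt. The reverse strand has the longer ORF.

reverse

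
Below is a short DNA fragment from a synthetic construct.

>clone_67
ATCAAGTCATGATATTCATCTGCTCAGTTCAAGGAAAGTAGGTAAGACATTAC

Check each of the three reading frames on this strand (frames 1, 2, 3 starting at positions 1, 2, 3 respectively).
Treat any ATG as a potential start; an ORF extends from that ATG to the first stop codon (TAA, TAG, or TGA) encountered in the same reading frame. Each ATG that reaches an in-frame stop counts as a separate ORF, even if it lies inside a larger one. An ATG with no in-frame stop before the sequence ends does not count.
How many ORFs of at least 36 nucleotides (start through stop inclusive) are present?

Frame 1: ATC AAG TCA TGA TAT TCA TCT GCT CAG TTC AAG GAA AGT AGG TAA GAC ATT — no ATG→stop ORF.
Frame 2: TCA AGT CAT GAT ATT CAT CTG CTC AGT TCA AGG AAA GTA GGT AAG ACA TTA — no ATG→stop ORF.
Frame 3: CAA GTC ATG ATA TTC ATC TGC TCA GTT CAA GGA AAG TAG GTA AGA CAT TAC — ATG at 9, stop TAG at 39 → 33 nt.
No ORF reaches 36 nucleotides. Count = 0.

0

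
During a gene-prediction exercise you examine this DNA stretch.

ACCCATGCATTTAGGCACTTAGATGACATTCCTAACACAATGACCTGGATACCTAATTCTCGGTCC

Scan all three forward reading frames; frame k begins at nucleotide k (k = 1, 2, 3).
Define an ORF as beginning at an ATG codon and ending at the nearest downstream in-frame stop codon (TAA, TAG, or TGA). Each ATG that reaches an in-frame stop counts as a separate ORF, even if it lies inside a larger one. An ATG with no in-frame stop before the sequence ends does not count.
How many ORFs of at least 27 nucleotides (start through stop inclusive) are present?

0

Frame 1: ACC CAT GCA TTT AGG CAC TTA GAT GAC ATT CCT AAC ACA ATG ACC TGG ATA CCT AAT TCT CGG TCC — no ATG→stop ORF.
Frame 2: CCC ATG CAT TTA GGC ACT TAG ATG ACA TTC CTA ACA CAA TGA CCT GGA TAC CTA ATT CTC GGT — ATG at 5, stop TAG at 20 → 18 nt; ATG at 23, stop TGA at 41 → 21 nt.
Frame 3: CCA TGC ATT TAG GCA CTT AGA TGA CAT TCC TAA CAC AAT GAC CTG GAT ACC TAA TTC TCG GTC — no ATG→stop ORF.
No ORF reaches 27 nucleotides. Count = 0.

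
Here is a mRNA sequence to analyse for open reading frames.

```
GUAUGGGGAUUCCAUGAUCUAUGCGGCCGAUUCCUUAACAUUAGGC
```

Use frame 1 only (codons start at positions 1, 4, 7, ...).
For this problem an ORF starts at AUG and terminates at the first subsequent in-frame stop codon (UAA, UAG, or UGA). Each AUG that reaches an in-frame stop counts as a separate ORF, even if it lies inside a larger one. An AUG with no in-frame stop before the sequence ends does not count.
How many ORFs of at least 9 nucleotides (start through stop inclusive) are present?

0

Frame 1: GUA UGG GGA UUC CAU GAU CUA UGC GGC CGA UUC CUU AAC AUU AGG — no AUG→stop ORF.
No ORF reaches 9 nucleotides. Count = 0.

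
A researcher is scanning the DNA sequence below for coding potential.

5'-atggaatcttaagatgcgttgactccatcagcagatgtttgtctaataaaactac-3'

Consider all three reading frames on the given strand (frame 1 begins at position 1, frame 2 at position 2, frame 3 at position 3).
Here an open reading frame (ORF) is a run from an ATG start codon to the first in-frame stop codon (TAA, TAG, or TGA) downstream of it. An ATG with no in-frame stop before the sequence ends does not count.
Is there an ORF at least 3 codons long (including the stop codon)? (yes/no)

Frame 1: ATG GAA TCT TAA GAT GCG TTG ACT CCA TCA GCA GAT GTT TGT CTA ATA AAA CTA — ATG at 1, stop TAA at 10 → 12 nt.
Frame 2: TGG AAT CTT AAG ATG CGT TGA CTC CAT CAG CAG ATG TTT GTC TAA TAA AAC TAC — ATG at 14, stop TGA at 20 → 9 nt; ATG at 35, stop TAA at 44 → 12 nt.
Frame 3: GGA ATC TTA AGA TGC GTT GAC TCC ATC AGC AGA TGT TTG TCT AAT AAA ACT — no ATG→stop ORF.
Frame 1 has an ORF of 4 codons (positions 1–12) ≥ 3, so yes.

yes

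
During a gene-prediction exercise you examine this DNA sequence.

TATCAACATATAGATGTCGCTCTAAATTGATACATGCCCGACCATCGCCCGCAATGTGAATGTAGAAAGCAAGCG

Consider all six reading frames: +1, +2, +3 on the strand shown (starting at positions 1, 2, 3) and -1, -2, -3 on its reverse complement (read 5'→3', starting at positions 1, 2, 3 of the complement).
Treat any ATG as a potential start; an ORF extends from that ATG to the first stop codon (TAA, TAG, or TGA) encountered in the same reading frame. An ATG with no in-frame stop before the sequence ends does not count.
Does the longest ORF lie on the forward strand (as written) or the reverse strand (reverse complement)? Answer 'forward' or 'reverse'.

Reverse complement (5'→3'): CGCTTGCTTTCTACATTCACATTGCGGGCGATGGTCGGGCATGTATCAATTTAGAGCGACATCTATATGTTGATA
Frame +1: TAT CAA CAT ATA GAT GTC GCT CTA AAT TGA TAC ATG CCC GAC CAT CGC CCG CAA TGT GAA TGT AGA AAG CAA GCG — no ATG→stop ORF.
Frame +2: ATC AAC ATA TAG ATG TCG CTC TAA ATT GAT ACA TGC CCG ACC ATC GCC CGC AAT GTG AAT GTA GAA AGC AAG — ATG at 14, stop TAA at 23 → 12 nt.
Frame +3: TCA ACA TAT AGA TGT CGC TCT AAA TTG ATA CAT GCC CGA CCA TCG CCC GCA ATG TGA ATG TAG AAA GCA AGC — ATG at 54, stop TGA at 57 → 6 nt; ATG at 60, stop TAG at 63 → 6 nt.
Frame -1: CGC TTG CTT TCT ACA TTC ACA TTG CGG GCG ATG GTC GGG CAT GTA TCA ATT TAG AGC GAC ATC TAT ATG TTG ATA — ATG at 31, stop TAG at 52 → 24 nt.
Frame -2: GCT TGC TTT CTA CAT TCA CAT TGC GGG CGA TGG TCG GGC ATG TAT CAA TTT AGA GCG ACA TCT ATA TGT TGA — ATG at 41, stop TGA at 71 → 33 nt.
Frame -3: CTT GCT TTC TAC ATT CAC ATT GCG GGC GAT GGT CGG GCA TGT ATC AAT TTA GAG CGA CAT CTA TAT GTT GAT — no ATG→stop ORF.
Forward-strand max 12 nt; reverse-strand max 33 nt. The reverse strand has the longer ORF.

reverse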